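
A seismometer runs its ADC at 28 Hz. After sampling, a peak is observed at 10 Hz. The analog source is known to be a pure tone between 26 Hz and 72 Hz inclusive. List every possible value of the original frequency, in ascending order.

38 Hz, 46 Hz, 66 Hz

Frequencies that alias to 10 Hz are k·fs ± 10 Hz for integer k ≥ 0.
k=0: 10 Hz.
k=1: 18 Hz, 38 Hz.
k=2: 46 Hz, 66 Hz.
k=3: 74 Hz, 94 Hz.
Within [26 Hz, 72 Hz]: 38 Hz, 46 Hz, 66 Hz.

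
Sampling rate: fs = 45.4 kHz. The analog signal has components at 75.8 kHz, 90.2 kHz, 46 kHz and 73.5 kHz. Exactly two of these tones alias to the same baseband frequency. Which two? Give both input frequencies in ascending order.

fs/2 = 22.7 kHz.
75.8 kHz mod fs = 30.4 kHz.
30.4 kHz > fs/2 = 22.7 kHz, folds to fs − 30.4 kHz = 15 kHz.
90.2 kHz mod fs = 44.8 kHz.
44.8 kHz > fs/2 = 22.7 kHz, folds to fs − 44.8 kHz = 0.6 kHz.
46 kHz mod fs = 0.6 kHz.
0.6 kHz ≤ fs/2 = 22.7 kHz, appears at 0.6 kHz.
73.5 kHz mod fs = 28.1 kHz.
28.1 kHz > fs/2 = 22.7 kHz, folds to fs − 28.1 kHz = 17.3 kHz.
46 kHz and 90.2 kHz both map to 0.6 kHz.

46 kHz, 90.2 kHz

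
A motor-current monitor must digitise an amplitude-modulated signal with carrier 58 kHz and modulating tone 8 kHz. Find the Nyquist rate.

132 kHz

AM sidebands sit at fc ± fm = 50 kHz and 66 kHz.
Highest-frequency component: 66 kHz.
Nyquist rate = 2 × 66 kHz = 132 kHz.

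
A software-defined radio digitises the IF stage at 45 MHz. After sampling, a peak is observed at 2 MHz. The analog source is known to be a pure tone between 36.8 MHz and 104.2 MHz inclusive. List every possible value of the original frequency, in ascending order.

43 MHz, 47 MHz, 88 MHz, 92 MHz

Frequencies that alias to 2 MHz are k·fs ± 2 MHz for integer k ≥ 0.
k=0: 2 MHz.
k=1: 43 MHz, 47 MHz.
k=2: 88 MHz, 92 MHz.
k=3: 133 MHz, 137 MHz.
Within [36.8 MHz, 104.2 MHz]: 43 MHz, 47 MHz, 88 MHz, 92 MHz.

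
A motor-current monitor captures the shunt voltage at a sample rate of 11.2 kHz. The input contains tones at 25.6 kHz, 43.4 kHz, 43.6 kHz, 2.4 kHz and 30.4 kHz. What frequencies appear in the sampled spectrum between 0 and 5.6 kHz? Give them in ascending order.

fs/2 = 5.6 kHz.
25.6 kHz mod fs = 3.2 kHz.
3.2 kHz ≤ fs/2 = 5.6 kHz, appears at 3.2 kHz.
43.4 kHz mod fs = 9.8 kHz.
9.8 kHz > fs/2 = 5.6 kHz, folds to fs − 9.8 kHz = 1.4 kHz.
43.6 kHz mod fs = 10 kHz.
10 kHz > fs/2 = 5.6 kHz, folds to fs − 10 kHz = 1.2 kHz.
2.4 kHz ≤ fs/2 = 5.6 kHz, passes unchanged.
30.4 kHz mod fs = 8 kHz.
8 kHz > fs/2 = 5.6 kHz, folds to fs − 8 kHz = 3.2 kHz.
Distinct values: {1.2 kHz, 1.4 kHz, 2.4 kHz, 3.2 kHz}.

1.2 kHz, 1.4 kHz, 2.4 kHz, 3.2 kHz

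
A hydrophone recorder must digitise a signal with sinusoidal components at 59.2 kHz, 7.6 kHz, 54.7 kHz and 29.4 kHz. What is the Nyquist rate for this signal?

118.4 kHz

Highest-frequency component: 59.2 kHz.
Nyquist rate = 2 × 59.2 kHz = 118.4 kHz.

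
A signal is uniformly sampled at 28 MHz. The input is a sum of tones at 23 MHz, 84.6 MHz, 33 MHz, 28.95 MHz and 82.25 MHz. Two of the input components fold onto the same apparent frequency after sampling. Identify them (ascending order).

fs/2 = 14 MHz.
23 MHz > fs/2 = 14 MHz, folds to fs − 23 MHz = 5 MHz.
84.6 MHz mod fs = 0.6 MHz.
0.6 MHz ≤ fs/2 = 14 MHz, appears at 0.6 MHz.
33 MHz mod fs = 5 MHz.
5 MHz ≤ fs/2 = 14 MHz, appears at 5 MHz.
28.95 MHz mod fs = 0.95 MHz.
0.95 MHz ≤ fs/2 = 14 MHz, appears at 0.95 MHz.
82.25 MHz mod fs = 26.25 MHz.
26.25 MHz > fs/2 = 14 MHz, folds to fs − 26.25 MHz = 1.75 MHz.
23 MHz and 33 MHz both map to 5 MHz.

23 MHz, 33 MHz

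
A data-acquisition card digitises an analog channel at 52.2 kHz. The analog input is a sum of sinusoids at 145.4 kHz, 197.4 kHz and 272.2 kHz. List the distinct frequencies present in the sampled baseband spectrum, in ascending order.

11.2 kHz, 11.4 kHz

fs/2 = 26.1 kHz.
145.4 kHz mod fs = 41 kHz.
41 kHz > fs/2 = 26.1 kHz, folds to fs − 41 kHz = 11.2 kHz.
197.4 kHz mod fs = 40.8 kHz.
40.8 kHz > fs/2 = 26.1 kHz, folds to fs − 40.8 kHz = 11.4 kHz.
272.2 kHz mod fs = 11.2 kHz.
11.2 kHz ≤ fs/2 = 26.1 kHz, appears at 11.2 kHz.
Distinct values: {11.2 kHz, 11.4 kHz}.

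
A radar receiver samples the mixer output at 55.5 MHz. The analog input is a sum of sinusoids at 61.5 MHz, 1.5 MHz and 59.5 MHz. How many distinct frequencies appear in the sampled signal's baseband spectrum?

3

fs/2 = 27.75 MHz.
61.5 MHz mod fs = 6 MHz.
6 MHz ≤ fs/2 = 27.75 MHz, appears at 6 MHz.
1.5 MHz ≤ fs/2 = 27.75 MHz, passes unchanged.
59.5 MHz mod fs = 4 MHz.
4 MHz ≤ fs/2 = 27.75 MHz, appears at 4 MHz.
Distinct values: {1.5 MHz, 4 MHz, 6 MHz} → 3.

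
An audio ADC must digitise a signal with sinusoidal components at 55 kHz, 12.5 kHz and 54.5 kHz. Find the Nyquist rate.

110 kHz

Highest-frequency component: 55 kHz.
Nyquist rate = 2 × 55 kHz = 110 kHz.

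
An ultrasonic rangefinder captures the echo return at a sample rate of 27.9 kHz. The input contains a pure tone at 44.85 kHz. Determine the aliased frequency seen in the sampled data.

44.85 kHz mod fs = 16.95 kHz.
16.95 kHz > fs/2 = 13.95 kHz, folds to fs − 16.95 kHz = 10.95 kHz.

10.95 kHz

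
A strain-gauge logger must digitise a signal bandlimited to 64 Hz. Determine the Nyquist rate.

128 Hz

Nyquist rate = 2 × 64 Hz = 128 Hz.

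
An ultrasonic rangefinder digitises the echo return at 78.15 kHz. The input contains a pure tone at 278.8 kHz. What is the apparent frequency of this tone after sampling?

33.8 kHz

278.8 kHz mod fs = 44.35 kHz.
44.35 kHz > fs/2 = 39.075 kHz, folds to fs − 44.35 kHz = 33.8 kHz.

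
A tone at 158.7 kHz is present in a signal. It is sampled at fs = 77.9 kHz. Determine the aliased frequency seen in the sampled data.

158.7 kHz mod fs = 2.9 kHz.
2.9 kHz ≤ fs/2 = 38.95 kHz, appears at 2.9 kHz.

2.9 kHz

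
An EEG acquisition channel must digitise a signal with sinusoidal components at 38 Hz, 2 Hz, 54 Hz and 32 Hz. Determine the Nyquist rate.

108 Hz

Highest-frequency component: 54 Hz.
Nyquist rate = 2 × 54 Hz = 108 Hz.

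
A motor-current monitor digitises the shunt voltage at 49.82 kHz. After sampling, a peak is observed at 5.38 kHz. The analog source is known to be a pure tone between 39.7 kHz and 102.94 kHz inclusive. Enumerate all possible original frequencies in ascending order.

44.44 kHz, 55.2 kHz, 94.26 kHz

Frequencies that alias to 5.38 kHz are k·fs ± 5.38 kHz for integer k ≥ 0.
k=0: 5.38 kHz.
k=1: 44.44 kHz, 55.2 kHz.
k=2: 94.26 kHz, 105.02 kHz.
k=3: 144.08 kHz, 154.84 kHz.
Within [39.7 kHz, 102.94 kHz]: 44.44 kHz, 55.2 kHz, 94.26 kHz.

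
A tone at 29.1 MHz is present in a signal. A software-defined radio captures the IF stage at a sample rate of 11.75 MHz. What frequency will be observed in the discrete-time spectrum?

5.6 MHz

29.1 MHz mod fs = 5.6 MHz.
5.6 MHz ≤ fs/2 = 5.875 MHz, appears at 5.6 MHz.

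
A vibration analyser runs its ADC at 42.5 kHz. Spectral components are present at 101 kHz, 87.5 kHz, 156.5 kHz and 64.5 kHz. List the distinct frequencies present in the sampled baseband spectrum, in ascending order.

fs/2 = 21.25 kHz.
101 kHz mod fs = 16 kHz.
16 kHz ≤ fs/2 = 21.25 kHz, appears at 16 kHz.
87.5 kHz mod fs = 2.5 kHz.
2.5 kHz ≤ fs/2 = 21.25 kHz, appears at 2.5 kHz.
156.5 kHz mod fs = 29 kHz.
29 kHz > fs/2 = 21.25 kHz, folds to fs − 29 kHz = 13.5 kHz.
64.5 kHz mod fs = 22 kHz.
22 kHz > fs/2 = 21.25 kHz, folds to fs − 22 kHz = 20.5 kHz.
Distinct values: {2.5 kHz, 13.5 kHz, 16 kHz, 20.5 kHz}.

2.5 kHz, 13.5 kHz, 16 kHz, 20.5 kHz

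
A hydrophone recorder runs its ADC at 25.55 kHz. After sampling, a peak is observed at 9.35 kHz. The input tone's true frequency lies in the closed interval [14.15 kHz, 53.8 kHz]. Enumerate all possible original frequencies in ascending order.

Frequencies that alias to 9.35 kHz are k·fs ± 9.35 kHz for integer k ≥ 0.
k=0: 9.35 kHz.
k=1: 16.2 kHz, 34.9 kHz.
k=2: 41.75 kHz, 60.45 kHz.
k=3: 67.3 kHz, 86 kHz.
Within [14.15 kHz, 53.8 kHz]: 16.2 kHz, 34.9 kHz, 41.75 kHz.

16.2 kHz, 34.9 kHz, 41.75 kHz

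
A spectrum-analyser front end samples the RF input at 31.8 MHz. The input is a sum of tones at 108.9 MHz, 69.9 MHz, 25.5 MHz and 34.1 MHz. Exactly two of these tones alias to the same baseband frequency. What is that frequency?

6.3 MHz

fs/2 = 15.9 MHz.
108.9 MHz mod fs = 13.5 MHz.
13.5 MHz ≤ fs/2 = 15.9 MHz, appears at 13.5 MHz.
69.9 MHz mod fs = 6.3 MHz.
6.3 MHz ≤ fs/2 = 15.9 MHz, appears at 6.3 MHz.
25.5 MHz > fs/2 = 15.9 MHz, folds to fs − 25.5 MHz = 6.3 MHz.
34.1 MHz mod fs = 2.3 MHz.
2.3 MHz ≤ fs/2 = 15.9 MHz, appears at 2.3 MHz.
25.5 MHz and 69.9 MHz both map to 6.3 MHz.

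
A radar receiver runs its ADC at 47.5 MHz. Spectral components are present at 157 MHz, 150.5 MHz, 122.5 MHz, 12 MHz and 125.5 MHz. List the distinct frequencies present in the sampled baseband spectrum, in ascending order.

fs/2 = 23.75 MHz.
157 MHz mod fs = 14.5 MHz.
14.5 MHz ≤ fs/2 = 23.75 MHz, appears at 14.5 MHz.
150.5 MHz mod fs = 8 MHz.
8 MHz ≤ fs/2 = 23.75 MHz, appears at 8 MHz.
122.5 MHz mod fs = 27.5 MHz.
27.5 MHz > fs/2 = 23.75 MHz, folds to fs − 27.5 MHz = 20 MHz.
12 MHz ≤ fs/2 = 23.75 MHz, passes unchanged.
125.5 MHz mod fs = 30.5 MHz.
30.5 MHz > fs/2 = 23.75 MHz, folds to fs − 30.5 MHz = 17 MHz.
Distinct values: {8 MHz, 12 MHz, 14.5 MHz, 17 MHz, 20 MHz}.

8 MHz, 12 MHz, 14.5 MHz, 17 MHz, 20 MHz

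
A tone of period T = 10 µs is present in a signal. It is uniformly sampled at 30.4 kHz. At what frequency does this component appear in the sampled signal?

8.8 kHz

T = 10 µs → f = 1/T = 100 kHz.
100 kHz mod fs = 8.8 kHz.
8.8 kHz ≤ fs/2 = 15.2 kHz, appears at 8.8 kHz.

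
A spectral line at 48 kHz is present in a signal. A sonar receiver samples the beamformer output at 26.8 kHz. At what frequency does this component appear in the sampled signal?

48 kHz mod fs = 21.2 kHz.
21.2 kHz > fs/2 = 13.4 kHz, folds to fs − 21.2 kHz = 5.6 kHz.

5.6 kHz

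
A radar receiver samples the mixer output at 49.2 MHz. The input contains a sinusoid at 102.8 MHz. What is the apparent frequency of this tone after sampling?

102.8 MHz mod fs = 4.4 MHz.
4.4 MHz ≤ fs/2 = 24.6 MHz, appears at 4.4 MHz.

4.4 MHz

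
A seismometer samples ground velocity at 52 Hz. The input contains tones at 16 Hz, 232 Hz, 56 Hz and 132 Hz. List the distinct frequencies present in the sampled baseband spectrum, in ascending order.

4 Hz, 16 Hz, 24 Hz

fs/2 = 26 Hz.
16 Hz ≤ fs/2 = 26 Hz, passes unchanged.
232 Hz mod fs = 24 Hz.
24 Hz ≤ fs/2 = 26 Hz, appears at 24 Hz.
56 Hz mod fs = 4 Hz.
4 Hz ≤ fs/2 = 26 Hz, appears at 4 Hz.
132 Hz mod fs = 28 Hz.
28 Hz > fs/2 = 26 Hz, folds to fs − 28 Hz = 24 Hz.
Distinct values: {4 Hz, 16 Hz, 24 Hz}.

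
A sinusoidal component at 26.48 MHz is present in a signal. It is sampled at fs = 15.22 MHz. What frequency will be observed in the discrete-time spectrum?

3.96 MHz

26.48 MHz mod fs = 11.26 MHz.
11.26 MHz > fs/2 = 7.61 MHz, folds to fs − 11.26 MHz = 3.96 MHz.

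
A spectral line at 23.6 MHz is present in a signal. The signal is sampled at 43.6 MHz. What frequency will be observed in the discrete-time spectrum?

20 MHz

23.6 MHz > fs/2 = 21.8 MHz, folds to fs − 23.6 MHz = 20 MHz.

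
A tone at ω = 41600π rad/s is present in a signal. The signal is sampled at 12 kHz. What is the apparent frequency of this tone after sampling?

ω = 41600π rad/s → f = ω/(2π) = 20800 Hz = 20.8 kHz.
20.8 kHz mod fs = 8.8 kHz.
8.8 kHz > fs/2 = 6 kHz, folds to fs − 8.8 kHz = 3.2 kHz.

3.2 kHz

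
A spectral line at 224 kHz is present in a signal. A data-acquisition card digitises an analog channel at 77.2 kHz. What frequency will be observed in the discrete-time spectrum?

224 kHz mod fs = 69.6 kHz.
69.6 kHz > fs/2 = 38.6 kHz, folds to fs − 69.6 kHz = 7.6 kHz.

7.6 kHz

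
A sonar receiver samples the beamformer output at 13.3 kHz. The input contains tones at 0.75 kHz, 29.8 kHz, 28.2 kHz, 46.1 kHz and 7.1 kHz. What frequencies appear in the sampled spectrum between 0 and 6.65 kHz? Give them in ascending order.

0.75 kHz, 1.6 kHz, 3.2 kHz, 6.2 kHz

fs/2 = 6.65 kHz.
0.75 kHz ≤ fs/2 = 6.65 kHz, passes unchanged.
29.8 kHz mod fs = 3.2 kHz.
3.2 kHz ≤ fs/2 = 6.65 kHz, appears at 3.2 kHz.
28.2 kHz mod fs = 1.6 kHz.
1.6 kHz ≤ fs/2 = 6.65 kHz, appears at 1.6 kHz.
46.1 kHz mod fs = 6.2 kHz.
6.2 kHz ≤ fs/2 = 6.65 kHz, appears at 6.2 kHz.
7.1 kHz > fs/2 = 6.65 kHz, folds to fs − 7.1 kHz = 6.2 kHz.
Distinct values: {0.75 kHz, 1.6 kHz, 3.2 kHz, 6.2 kHz}.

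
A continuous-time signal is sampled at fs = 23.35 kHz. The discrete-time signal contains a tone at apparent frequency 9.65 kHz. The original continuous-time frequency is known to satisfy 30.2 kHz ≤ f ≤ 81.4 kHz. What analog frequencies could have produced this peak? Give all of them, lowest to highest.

33 kHz, 37.05 kHz, 56.35 kHz, 60.4 kHz, 79.7 kHz

Frequencies that alias to 9.65 kHz are k·fs ± 9.65 kHz for integer k ≥ 0.
k=0: 9.65 kHz.
k=1: 13.7 kHz, 33 kHz.
k=2: 37.05 kHz, 56.35 kHz.
k=3: 60.4 kHz, 79.7 kHz.
k=4: 83.75 kHz, 103.05 kHz.
Within [30.2 kHz, 81.4 kHz]: 33 kHz, 37.05 kHz, 56.35 kHz, 60.4 kHz, 79.7 kHz.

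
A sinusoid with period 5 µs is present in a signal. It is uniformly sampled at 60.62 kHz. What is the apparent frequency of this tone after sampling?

T = 5 µs → f = 1/T = 200 kHz.
200 kHz mod fs = 18.14 kHz.
18.14 kHz ≤ fs/2 = 30.31 kHz, appears at 18.14 kHz.

18.14 kHz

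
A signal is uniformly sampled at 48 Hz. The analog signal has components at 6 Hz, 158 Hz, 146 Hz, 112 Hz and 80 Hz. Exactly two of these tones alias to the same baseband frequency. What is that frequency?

fs/2 = 24 Hz.
6 Hz ≤ fs/2 = 24 Hz, passes unchanged.
158 Hz mod fs = 14 Hz.
14 Hz ≤ fs/2 = 24 Hz, appears at 14 Hz.
146 Hz mod fs = 2 Hz.
2 Hz ≤ fs/2 = 24 Hz, appears at 2 Hz.
112 Hz mod fs = 16 Hz.
16 Hz ≤ fs/2 = 24 Hz, appears at 16 Hz.
80 Hz mod fs = 32 Hz.
32 Hz > fs/2 = 24 Hz, folds to fs − 32 Hz = 16 Hz.
80 Hz and 112 Hz both map to 16 Hz.

16 Hz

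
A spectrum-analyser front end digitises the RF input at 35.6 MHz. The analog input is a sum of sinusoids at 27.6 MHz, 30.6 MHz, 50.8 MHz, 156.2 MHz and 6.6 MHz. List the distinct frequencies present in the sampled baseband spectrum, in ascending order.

5 MHz, 6.6 MHz, 8 MHz, 13.8 MHz, 15.2 MHz

fs/2 = 17.8 MHz.
27.6 MHz > fs/2 = 17.8 MHz, folds to fs − 27.6 MHz = 8 MHz.
30.6 MHz > fs/2 = 17.8 MHz, folds to fs − 30.6 MHz = 5 MHz.
50.8 MHz mod fs = 15.2 MHz.
15.2 MHz ≤ fs/2 = 17.8 MHz, appears at 15.2 MHz.
156.2 MHz mod fs = 13.8 MHz.
13.8 MHz ≤ fs/2 = 17.8 MHz, appears at 13.8 MHz.
6.6 MHz ≤ fs/2 = 17.8 MHz, passes unchanged.
Distinct values: {5 MHz, 6.6 MHz, 8 MHz, 13.8 MHz, 15.2 MHz}.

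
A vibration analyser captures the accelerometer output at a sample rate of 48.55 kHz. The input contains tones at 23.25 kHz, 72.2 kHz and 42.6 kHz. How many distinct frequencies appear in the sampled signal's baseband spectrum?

fs/2 = 24.275 kHz.
23.25 kHz ≤ fs/2 = 24.275 kHz, passes unchanged.
72.2 kHz mod fs = 23.65 kHz.
23.65 kHz ≤ fs/2 = 24.275 kHz, appears at 23.65 kHz.
42.6 kHz > fs/2 = 24.275 kHz, folds to fs − 42.6 kHz = 5.95 kHz.
Distinct values: {5.95 kHz, 23.25 kHz, 23.65 kHz} → 3.

3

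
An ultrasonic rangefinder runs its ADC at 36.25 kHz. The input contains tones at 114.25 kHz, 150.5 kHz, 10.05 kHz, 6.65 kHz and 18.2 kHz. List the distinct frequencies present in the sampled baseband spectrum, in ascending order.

fs/2 = 18.125 kHz.
114.25 kHz mod fs = 5.5 kHz.
5.5 kHz ≤ fs/2 = 18.125 kHz, appears at 5.5 kHz.
150.5 kHz mod fs = 5.5 kHz.
5.5 kHz ≤ fs/2 = 18.125 kHz, appears at 5.5 kHz.
10.05 kHz ≤ fs/2 = 18.125 kHz, passes unchanged.
6.65 kHz ≤ fs/2 = 18.125 kHz, passes unchanged.
18.2 kHz > fs/2 = 18.125 kHz, folds to fs − 18.2 kHz = 18.05 kHz.
Distinct values: {5.5 kHz, 6.65 kHz, 10.05 kHz, 18.05 kHz}.

5.5 kHz, 6.65 kHz, 10.05 kHz, 18.05 kHz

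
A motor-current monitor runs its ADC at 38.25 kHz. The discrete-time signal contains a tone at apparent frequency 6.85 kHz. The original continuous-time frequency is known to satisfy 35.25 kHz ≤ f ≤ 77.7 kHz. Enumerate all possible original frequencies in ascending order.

45.1 kHz, 69.65 kHz

Frequencies that alias to 6.85 kHz are k·fs ± 6.85 kHz for integer k ≥ 0.
k=0: 6.85 kHz.
k=1: 31.4 kHz, 45.1 kHz.
k=2: 69.65 kHz, 83.35 kHz.
k=3: 107.9 kHz, 121.6 kHz.
Within [35.25 kHz, 77.7 kHz]: 45.1 kHz, 69.65 kHz.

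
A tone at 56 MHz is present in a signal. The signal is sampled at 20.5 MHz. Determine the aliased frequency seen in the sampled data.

56 MHz mod fs = 15 MHz.
15 MHz > fs/2 = 10.25 MHz, folds to fs − 15 MHz = 5.5 MHz.

5.5 MHz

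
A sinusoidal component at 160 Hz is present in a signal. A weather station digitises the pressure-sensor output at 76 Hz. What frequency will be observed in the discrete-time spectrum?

160 Hz mod fs = 8 Hz.
8 Hz ≤ fs/2 = 38 Hz, appears at 8 Hz.

8 Hz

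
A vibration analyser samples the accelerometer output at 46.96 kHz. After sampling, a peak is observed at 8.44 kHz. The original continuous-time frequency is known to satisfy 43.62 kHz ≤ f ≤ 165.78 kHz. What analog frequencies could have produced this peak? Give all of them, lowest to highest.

55.4 kHz, 85.48 kHz, 102.36 kHz, 132.44 kHz, 149.32 kHz

Frequencies that alias to 8.44 kHz are k·fs ± 8.44 kHz for integer k ≥ 0.
k=0: 8.44 kHz.
k=1: 38.52 kHz, 55.4 kHz.
k=2: 85.48 kHz, 102.36 kHz.
k=3: 132.44 kHz, 149.32 kHz.
k=4: 179.4 kHz, 196.28 kHz.
Within [43.62 kHz, 165.78 kHz]: 55.4 kHz, 85.48 kHz, 102.36 kHz, 132.44 kHz, 149.32 kHz.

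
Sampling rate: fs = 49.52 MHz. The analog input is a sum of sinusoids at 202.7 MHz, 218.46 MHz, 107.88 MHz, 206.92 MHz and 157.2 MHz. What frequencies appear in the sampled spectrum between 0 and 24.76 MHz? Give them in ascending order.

4.62 MHz, 8.64 MHz, 8.84 MHz, 20.38 MHz

fs/2 = 24.76 MHz.
202.7 MHz mod fs = 4.62 MHz.
4.62 MHz ≤ fs/2 = 24.76 MHz, appears at 4.62 MHz.
218.46 MHz mod fs = 20.38 MHz.
20.38 MHz ≤ fs/2 = 24.76 MHz, appears at 20.38 MHz.
107.88 MHz mod fs = 8.84 MHz.
8.84 MHz ≤ fs/2 = 24.76 MHz, appears at 8.84 MHz.
206.92 MHz mod fs = 8.84 MHz.
8.84 MHz ≤ fs/2 = 24.76 MHz, appears at 8.84 MHz.
157.2 MHz mod fs = 8.64 MHz.
8.64 MHz ≤ fs/2 = 24.76 MHz, appears at 8.64 MHz.
Distinct values: {4.62 MHz, 8.64 MHz, 8.84 MHz, 20.38 MHz}.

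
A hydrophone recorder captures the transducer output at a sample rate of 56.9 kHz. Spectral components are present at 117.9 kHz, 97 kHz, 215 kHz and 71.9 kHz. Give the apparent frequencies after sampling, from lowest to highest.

fs/2 = 28.45 kHz.
117.9 kHz mod fs = 4.1 kHz.
4.1 kHz ≤ fs/2 = 28.45 kHz, appears at 4.1 kHz.
97 kHz mod fs = 40.1 kHz.
40.1 kHz > fs/2 = 28.45 kHz, folds to fs − 40.1 kHz = 16.8 kHz.
215 kHz mod fs = 44.3 kHz.
44.3 kHz > fs/2 = 28.45 kHz, folds to fs − 44.3 kHz = 12.6 kHz.
71.9 kHz mod fs = 15 kHz.
15 kHz ≤ fs/2 = 28.45 kHz, appears at 15 kHz.
Distinct values: {4.1 kHz, 12.6 kHz, 15 kHz, 16.8 kHz}.

4.1 kHz, 12.6 kHz, 15 kHz, 16.8 kHz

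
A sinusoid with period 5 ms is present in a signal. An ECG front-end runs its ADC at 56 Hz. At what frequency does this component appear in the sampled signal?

T = 5 ms → f = 1/T = 200 Hz.
200 Hz mod fs = 32 Hz.
32 Hz > fs/2 = 28 Hz, folds to fs − 32 Hz = 24 Hz.

24 Hz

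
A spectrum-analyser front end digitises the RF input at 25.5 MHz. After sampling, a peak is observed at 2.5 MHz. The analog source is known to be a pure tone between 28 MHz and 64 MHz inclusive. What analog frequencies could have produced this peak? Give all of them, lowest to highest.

Frequencies that alias to 2.5 MHz are k·fs ± 2.5 MHz for integer k ≥ 0.
k=0: 2.5 MHz.
k=1: 23 MHz, 28 MHz.
k=2: 48.5 MHz, 53.5 MHz.
k=3: 74 MHz, 79 MHz.
Within [28 MHz, 64 MHz]: 28 MHz, 48.5 MHz, 53.5 MHz.

28 MHz, 48.5 MHz, 53.5 MHz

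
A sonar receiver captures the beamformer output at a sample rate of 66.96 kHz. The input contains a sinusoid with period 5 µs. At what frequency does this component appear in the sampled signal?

T = 5 µs → f = 1/T = 200 kHz.
200 kHz mod fs = 66.08 kHz.
66.08 kHz > fs/2 = 33.48 kHz, folds to fs − 66.08 kHz = 0.88 kHz.

0.88 kHz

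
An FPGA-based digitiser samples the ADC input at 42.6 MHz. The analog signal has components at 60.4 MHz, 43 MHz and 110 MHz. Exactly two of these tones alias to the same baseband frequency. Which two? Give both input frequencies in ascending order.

60.4 MHz, 110 MHz

fs/2 = 21.3 MHz.
60.4 MHz mod fs = 17.8 MHz.
17.8 MHz ≤ fs/2 = 21.3 MHz, appears at 17.8 MHz.
43 MHz mod fs = 0.4 MHz.
0.4 MHz ≤ fs/2 = 21.3 MHz, appears at 0.4 MHz.
110 MHz mod fs = 24.8 MHz.
24.8 MHz > fs/2 = 21.3 MHz, folds to fs − 24.8 MHz = 17.8 MHz.
60.4 MHz and 110 MHz both map to 17.8 MHz.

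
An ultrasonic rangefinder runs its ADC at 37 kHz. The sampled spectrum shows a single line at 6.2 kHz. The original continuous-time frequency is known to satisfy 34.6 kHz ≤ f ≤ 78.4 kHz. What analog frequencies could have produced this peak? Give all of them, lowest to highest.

43.2 kHz, 67.8 kHz

Frequencies that alias to 6.2 kHz are k·fs ± 6.2 kHz for integer k ≥ 0.
k=0: 6.2 kHz.
k=1: 30.8 kHz, 43.2 kHz.
k=2: 67.8 kHz, 80.2 kHz.
k=3: 104.8 kHz, 117.2 kHz.
Within [34.6 kHz, 78.4 kHz]: 43.2 kHz, 67.8 kHz.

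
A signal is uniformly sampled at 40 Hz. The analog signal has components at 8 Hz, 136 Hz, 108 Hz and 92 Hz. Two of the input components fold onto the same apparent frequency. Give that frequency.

fs/2 = 20 Hz.
8 Hz ≤ fs/2 = 20 Hz, passes unchanged.
136 Hz mod fs = 16 Hz.
16 Hz ≤ fs/2 = 20 Hz, appears at 16 Hz.
108 Hz mod fs = 28 Hz.
28 Hz > fs/2 = 20 Hz, folds to fs − 28 Hz = 12 Hz.
92 Hz mod fs = 12 Hz.
12 Hz ≤ fs/2 = 20 Hz, appears at 12 Hz.
92 Hz and 108 Hz both map to 12 Hz.

12 Hz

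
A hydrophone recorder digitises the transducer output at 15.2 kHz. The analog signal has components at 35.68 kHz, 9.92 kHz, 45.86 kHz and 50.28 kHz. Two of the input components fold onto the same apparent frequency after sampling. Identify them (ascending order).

9.92 kHz, 35.68 kHz

fs/2 = 7.6 kHz.
35.68 kHz mod fs = 5.28 kHz.
5.28 kHz ≤ fs/2 = 7.6 kHz, appears at 5.28 kHz.
9.92 kHz > fs/2 = 7.6 kHz, folds to fs − 9.92 kHz = 5.28 kHz.
45.86 kHz mod fs = 0.26 kHz.
0.26 kHz ≤ fs/2 = 7.6 kHz, appears at 0.26 kHz.
50.28 kHz mod fs = 4.68 kHz.
4.68 kHz ≤ fs/2 = 7.6 kHz, appears at 4.68 kHz.
9.92 kHz and 35.68 kHz both map to 5.28 kHz.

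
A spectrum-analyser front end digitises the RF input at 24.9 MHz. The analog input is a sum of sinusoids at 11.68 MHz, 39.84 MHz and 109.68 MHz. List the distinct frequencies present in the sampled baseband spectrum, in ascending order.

fs/2 = 12.45 MHz.
11.68 MHz ≤ fs/2 = 12.45 MHz, passes unchanged.
39.84 MHz mod fs = 14.94 MHz.
14.94 MHz > fs/2 = 12.45 MHz, folds to fs − 14.94 MHz = 9.96 MHz.
109.68 MHz mod fs = 10.08 MHz.
10.08 MHz ≤ fs/2 = 12.45 MHz, appears at 10.08 MHz.
Distinct values: {9.96 MHz, 10.08 MHz, 11.68 MHz}.

9.96 MHz, 10.08 MHz, 11.68 MHz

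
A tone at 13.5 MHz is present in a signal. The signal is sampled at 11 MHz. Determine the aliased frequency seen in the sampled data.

2.5 MHz

13.5 MHz mod fs = 2.5 MHz.
2.5 MHz ≤ fs/2 = 5.5 MHz, appears at 2.5 MHz.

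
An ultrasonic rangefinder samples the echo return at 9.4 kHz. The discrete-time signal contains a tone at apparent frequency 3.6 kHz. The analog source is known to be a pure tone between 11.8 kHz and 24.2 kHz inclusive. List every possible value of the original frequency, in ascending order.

Frequencies that alias to 3.6 kHz are k·fs ± 3.6 kHz for integer k ≥ 0.
k=0: 3.6 kHz.
k=1: 5.8 kHz, 13 kHz.
k=2: 15.2 kHz, 22.4 kHz.
k=3: 24.6 kHz, 31.8 kHz.
Within [11.8 kHz, 24.2 kHz]: 13 kHz, 15.2 kHz, 22.4 kHz.

13 kHz, 15.2 kHz, 22.4 kHz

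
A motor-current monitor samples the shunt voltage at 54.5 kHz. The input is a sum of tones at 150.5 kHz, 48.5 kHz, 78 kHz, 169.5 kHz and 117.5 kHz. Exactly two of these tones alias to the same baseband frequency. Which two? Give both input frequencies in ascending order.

48.5 kHz, 169.5 kHz

fs/2 = 27.25 kHz.
150.5 kHz mod fs = 41.5 kHz.
41.5 kHz > fs/2 = 27.25 kHz, folds to fs − 41.5 kHz = 13 kHz.
48.5 kHz > fs/2 = 27.25 kHz, folds to fs − 48.5 kHz = 6 kHz.
78 kHz mod fs = 23.5 kHz.
23.5 kHz ≤ fs/2 = 27.25 kHz, appears at 23.5 kHz.
169.5 kHz mod fs = 6 kHz.
6 kHz ≤ fs/2 = 27.25 kHz, appears at 6 kHz.
117.5 kHz mod fs = 8.5 kHz.
8.5 kHz ≤ fs/2 = 27.25 kHz, appears at 8.5 kHz.
48.5 kHz and 169.5 kHz both map to 6 kHz.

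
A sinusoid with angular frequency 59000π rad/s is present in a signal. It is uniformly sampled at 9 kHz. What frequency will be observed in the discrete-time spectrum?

ω = 59000π rad/s → f = ω/(2π) = 29500 Hz = 29.5 kHz.
29.5 kHz mod fs = 2.5 kHz.
2.5 kHz ≤ fs/2 = 4.5 kHz, appears at 2.5 kHz.

2.5 kHz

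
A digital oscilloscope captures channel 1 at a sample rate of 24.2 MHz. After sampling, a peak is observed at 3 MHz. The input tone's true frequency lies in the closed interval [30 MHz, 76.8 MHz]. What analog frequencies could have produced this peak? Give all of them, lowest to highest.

Frequencies that alias to 3 MHz are k·fs ± 3 MHz for integer k ≥ 0.
k=0: 3 MHz.
k=1: 21.2 MHz, 27.2 MHz.
k=2: 45.4 MHz, 51.4 MHz.
k=3: 69.6 MHz, 75.6 MHz.
k=4: 93.8 MHz, 99.8 MHz.
Within [30 MHz, 76.8 MHz]: 45.4 MHz, 51.4 MHz, 69.6 MHz, 75.6 MHz.

45.4 MHz, 51.4 MHz, 69.6 MHz, 75.6 MHz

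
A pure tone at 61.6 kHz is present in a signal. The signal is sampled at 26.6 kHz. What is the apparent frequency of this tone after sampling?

61.6 kHz mod fs = 8.4 kHz.
8.4 kHz ≤ fs/2 = 13.3 kHz, appears at 8.4 kHz.

8.4 kHz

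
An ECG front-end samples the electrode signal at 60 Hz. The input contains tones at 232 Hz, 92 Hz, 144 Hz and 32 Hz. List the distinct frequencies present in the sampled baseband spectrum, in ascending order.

fs/2 = 30 Hz.
232 Hz mod fs = 52 Hz.
52 Hz > fs/2 = 30 Hz, folds to fs − 52 Hz = 8 Hz.
92 Hz mod fs = 32 Hz.
32 Hz > fs/2 = 30 Hz, folds to fs − 32 Hz = 28 Hz.
144 Hz mod fs = 24 Hz.
24 Hz ≤ fs/2 = 30 Hz, appears at 24 Hz.
32 Hz > fs/2 = 30 Hz, folds to fs − 32 Hz = 28 Hz.
Distinct values: {8 Hz, 24 Hz, 28 Hz}.

8 Hz, 24 Hz, 28 Hz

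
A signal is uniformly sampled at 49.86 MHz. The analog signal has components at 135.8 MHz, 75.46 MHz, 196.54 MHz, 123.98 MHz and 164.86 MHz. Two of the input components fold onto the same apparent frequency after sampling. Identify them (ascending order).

75.46 MHz, 123.98 MHz

fs/2 = 24.93 MHz.
135.8 MHz mod fs = 36.08 MHz.
36.08 MHz > fs/2 = 24.93 MHz, folds to fs − 36.08 MHz = 13.78 MHz.
75.46 MHz mod fs = 25.6 MHz.
25.6 MHz > fs/2 = 24.93 MHz, folds to fs − 25.6 MHz = 24.26 MHz.
196.54 MHz mod fs = 46.96 MHz.
46.96 MHz > fs/2 = 24.93 MHz, folds to fs − 46.96 MHz = 2.9 MHz.
123.98 MHz mod fs = 24.26 MHz.
24.26 MHz ≤ fs/2 = 24.93 MHz, appears at 24.26 MHz.
164.86 MHz mod fs = 15.28 MHz.
15.28 MHz ≤ fs/2 = 24.93 MHz, appears at 15.28 MHz.
75.46 MHz and 123.98 MHz both map to 24.26 MHz.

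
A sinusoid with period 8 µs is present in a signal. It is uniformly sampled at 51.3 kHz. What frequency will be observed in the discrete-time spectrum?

22.4 kHz

T = 8 µs → f = 1/T = 125 kHz.
125 kHz mod fs = 22.4 kHz.
22.4 kHz ≤ fs/2 = 25.65 kHz, appears at 22.4 kHz.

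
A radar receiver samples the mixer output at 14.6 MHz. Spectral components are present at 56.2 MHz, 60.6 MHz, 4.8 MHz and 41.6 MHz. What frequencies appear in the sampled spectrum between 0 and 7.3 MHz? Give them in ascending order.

2.2 MHz, 4.8 MHz

fs/2 = 7.3 MHz.
56.2 MHz mod fs = 12.4 MHz.
12.4 MHz > fs/2 = 7.3 MHz, folds to fs − 12.4 MHz = 2.2 MHz.
60.6 MHz mod fs = 2.2 MHz.
2.2 MHz ≤ fs/2 = 7.3 MHz, appears at 2.2 MHz.
4.8 MHz ≤ fs/2 = 7.3 MHz, passes unchanged.
41.6 MHz mod fs = 12.4 MHz.
12.4 MHz > fs/2 = 7.3 MHz, folds to fs − 12.4 MHz = 2.2 MHz.
Distinct values: {2.2 MHz, 4.8 MHz}.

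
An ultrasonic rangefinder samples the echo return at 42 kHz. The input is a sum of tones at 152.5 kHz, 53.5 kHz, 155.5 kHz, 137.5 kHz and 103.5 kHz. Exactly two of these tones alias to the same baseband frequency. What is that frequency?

fs/2 = 21 kHz.
152.5 kHz mod fs = 26.5 kHz.
26.5 kHz > fs/2 = 21 kHz, folds to fs − 26.5 kHz = 15.5 kHz.
53.5 kHz mod fs = 11.5 kHz.
11.5 kHz ≤ fs/2 = 21 kHz, appears at 11.5 kHz.
155.5 kHz mod fs = 29.5 kHz.
29.5 kHz > fs/2 = 21 kHz, folds to fs − 29.5 kHz = 12.5 kHz.
137.5 kHz mod fs = 11.5 kHz.
11.5 kHz ≤ fs/2 = 21 kHz, appears at 11.5 kHz.
103.5 kHz mod fs = 19.5 kHz.
19.5 kHz ≤ fs/2 = 21 kHz, appears at 19.5 kHz.
53.5 kHz and 137.5 kHz both map to 11.5 kHz.

11.5 kHz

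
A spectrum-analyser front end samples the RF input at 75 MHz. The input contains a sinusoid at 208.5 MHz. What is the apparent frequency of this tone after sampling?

16.5 MHz

208.5 MHz mod fs = 58.5 MHz.
58.5 MHz > fs/2 = 37.5 MHz, folds to fs − 58.5 MHz = 16.5 MHz.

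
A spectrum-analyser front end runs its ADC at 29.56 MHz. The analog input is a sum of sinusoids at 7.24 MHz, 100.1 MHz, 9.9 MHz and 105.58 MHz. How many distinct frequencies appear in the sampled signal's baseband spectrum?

4

fs/2 = 14.78 MHz.
7.24 MHz ≤ fs/2 = 14.78 MHz, passes unchanged.
100.1 MHz mod fs = 11.42 MHz.
11.42 MHz ≤ fs/2 = 14.78 MHz, appears at 11.42 MHz.
9.9 MHz ≤ fs/2 = 14.78 MHz, passes unchanged.
105.58 MHz mod fs = 16.9 MHz.
16.9 MHz > fs/2 = 14.78 MHz, folds to fs − 16.9 MHz = 12.66 MHz.
Distinct values: {7.24 MHz, 9.9 MHz, 11.42 MHz, 12.66 MHz} → 4.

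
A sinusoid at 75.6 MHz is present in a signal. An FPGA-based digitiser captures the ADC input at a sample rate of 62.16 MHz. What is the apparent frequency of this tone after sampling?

13.44 MHz

75.6 MHz mod fs = 13.44 MHz.
13.44 MHz ≤ fs/2 = 31.08 MHz, appears at 13.44 MHz.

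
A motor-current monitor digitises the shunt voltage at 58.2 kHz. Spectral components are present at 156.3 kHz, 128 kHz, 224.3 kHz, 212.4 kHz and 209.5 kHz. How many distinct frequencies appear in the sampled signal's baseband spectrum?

fs/2 = 29.1 kHz.
156.3 kHz mod fs = 39.9 kHz.
39.9 kHz > fs/2 = 29.1 kHz, folds to fs − 39.9 kHz = 18.3 kHz.
128 kHz mod fs = 11.6 kHz.
11.6 kHz ≤ fs/2 = 29.1 kHz, appears at 11.6 kHz.
224.3 kHz mod fs = 49.7 kHz.
49.7 kHz > fs/2 = 29.1 kHz, folds to fs − 49.7 kHz = 8.5 kHz.
212.4 kHz mod fs = 37.8 kHz.
37.8 kHz > fs/2 = 29.1 kHz, folds to fs − 37.8 kHz = 20.4 kHz.
209.5 kHz mod fs = 34.9 kHz.
34.9 kHz > fs/2 = 29.1 kHz, folds to fs − 34.9 kHz = 23.3 kHz.
Distinct values: {8.5 kHz, 11.6 kHz, 18.3 kHz, 20.4 kHz, 23.3 kHz} → 5.

5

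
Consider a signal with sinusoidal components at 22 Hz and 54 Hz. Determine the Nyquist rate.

Highest-frequency component: 54 Hz.
Nyquist rate = 2 × 54 Hz = 108 Hz.

108 Hz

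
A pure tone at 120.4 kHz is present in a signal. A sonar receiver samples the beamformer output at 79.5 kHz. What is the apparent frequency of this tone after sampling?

120.4 kHz mod fs = 40.9 kHz.
40.9 kHz > fs/2 = 39.75 kHz, folds to fs − 40.9 kHz = 38.6 kHz.

38.6 kHz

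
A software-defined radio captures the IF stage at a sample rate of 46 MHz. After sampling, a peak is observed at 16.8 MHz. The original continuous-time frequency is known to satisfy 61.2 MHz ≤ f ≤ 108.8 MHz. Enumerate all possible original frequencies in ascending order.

62.8 MHz, 75.2 MHz, 108.8 MHz

Frequencies that alias to 16.8 MHz are k·fs ± 16.8 MHz for integer k ≥ 0.
k=0: 16.8 MHz.
k=1: 29.2 MHz, 62.8 MHz.
k=2: 75.2 MHz, 108.8 MHz.
k=3: 121.2 MHz, 154.8 MHz.
Within [61.2 MHz, 108.8 MHz]: 62.8 MHz, 75.2 MHz, 108.8 MHz.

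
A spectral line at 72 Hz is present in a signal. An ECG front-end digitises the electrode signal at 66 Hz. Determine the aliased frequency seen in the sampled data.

6 Hz

72 Hz mod fs = 6 Hz.
6 Hz ≤ fs/2 = 33 Hz, appears at 6 Hz.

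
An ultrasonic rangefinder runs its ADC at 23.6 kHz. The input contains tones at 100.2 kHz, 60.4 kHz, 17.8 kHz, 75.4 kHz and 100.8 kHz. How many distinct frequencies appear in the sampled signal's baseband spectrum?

fs/2 = 11.8 kHz.
100.2 kHz mod fs = 5.8 kHz.
5.8 kHz ≤ fs/2 = 11.8 kHz, appears at 5.8 kHz.
60.4 kHz mod fs = 13.2 kHz.
13.2 kHz > fs/2 = 11.8 kHz, folds to fs − 13.2 kHz = 10.4 kHz.
17.8 kHz > fs/2 = 11.8 kHz, folds to fs − 17.8 kHz = 5.8 kHz.
75.4 kHz mod fs = 4.6 kHz.
4.6 kHz ≤ fs/2 = 11.8 kHz, appears at 4.6 kHz.
100.8 kHz mod fs = 6.4 kHz.
6.4 kHz ≤ fs/2 = 11.8 kHz, appears at 6.4 kHz.
Distinct values: {4.6 kHz, 5.8 kHz, 6.4 kHz, 10.4 kHz} → 4.

4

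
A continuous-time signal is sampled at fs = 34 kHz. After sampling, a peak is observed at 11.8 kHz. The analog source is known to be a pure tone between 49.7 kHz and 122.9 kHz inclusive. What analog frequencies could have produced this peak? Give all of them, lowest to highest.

56.2 kHz, 79.8 kHz, 90.2 kHz, 113.8 kHz

Frequencies that alias to 11.8 kHz are k·fs ± 11.8 kHz for integer k ≥ 0.
k=0: 11.8 kHz.
k=1: 22.2 kHz, 45.8 kHz.
k=2: 56.2 kHz, 79.8 kHz.
k=3: 90.2 kHz, 113.8 kHz.
k=4: 124.2 kHz, 147.8 kHz.
Within [49.7 kHz, 122.9 kHz]: 56.2 kHz, 79.8 kHz, 90.2 kHz, 113.8 kHz.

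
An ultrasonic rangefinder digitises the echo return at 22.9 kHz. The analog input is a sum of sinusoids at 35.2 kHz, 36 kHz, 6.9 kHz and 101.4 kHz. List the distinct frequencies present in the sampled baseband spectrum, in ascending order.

6.9 kHz, 9.8 kHz, 10.6 kHz

fs/2 = 11.45 kHz.
35.2 kHz mod fs = 12.3 kHz.
12.3 kHz > fs/2 = 11.45 kHz, folds to fs − 12.3 kHz = 10.6 kHz.
36 kHz mod fs = 13.1 kHz.
13.1 kHz > fs/2 = 11.45 kHz, folds to fs − 13.1 kHz = 9.8 kHz.
6.9 kHz ≤ fs/2 = 11.45 kHz, passes unchanged.
101.4 kHz mod fs = 9.8 kHz.
9.8 kHz ≤ fs/2 = 11.45 kHz, appears at 9.8 kHz.
Distinct values: {6.9 kHz, 9.8 kHz, 10.6 kHz}.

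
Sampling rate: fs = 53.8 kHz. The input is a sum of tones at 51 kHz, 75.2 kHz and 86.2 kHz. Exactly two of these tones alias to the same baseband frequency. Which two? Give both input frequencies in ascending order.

75.2 kHz, 86.2 kHz

fs/2 = 26.9 kHz.
51 kHz > fs/2 = 26.9 kHz, folds to fs − 51 kHz = 2.8 kHz.
75.2 kHz mod fs = 21.4 kHz.
21.4 kHz ≤ fs/2 = 26.9 kHz, appears at 21.4 kHz.
86.2 kHz mod fs = 32.4 kHz.
32.4 kHz > fs/2 = 26.9 kHz, folds to fs − 32.4 kHz = 21.4 kHz.
75.2 kHz and 86.2 kHz both map to 21.4 kHz.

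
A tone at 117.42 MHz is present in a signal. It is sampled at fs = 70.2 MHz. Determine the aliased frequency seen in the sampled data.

22.98 MHz

117.42 MHz mod fs = 47.22 MHz.
47.22 MHz > fs/2 = 35.1 MHz, folds to fs − 47.22 MHz = 22.98 MHz.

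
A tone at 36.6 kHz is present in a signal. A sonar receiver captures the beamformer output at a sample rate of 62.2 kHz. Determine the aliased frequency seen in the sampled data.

36.6 kHz > fs/2 = 31.1 kHz, folds to fs − 36.6 kHz = 25.6 kHz.

25.6 kHz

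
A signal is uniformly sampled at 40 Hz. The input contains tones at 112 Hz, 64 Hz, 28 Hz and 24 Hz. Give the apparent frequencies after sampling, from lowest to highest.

8 Hz, 12 Hz, 16 Hz

fs/2 = 20 Hz.
112 Hz mod fs = 32 Hz.
32 Hz > fs/2 = 20 Hz, folds to fs − 32 Hz = 8 Hz.
64 Hz mod fs = 24 Hz.
24 Hz > fs/2 = 20 Hz, folds to fs − 24 Hz = 16 Hz.
28 Hz > fs/2 = 20 Hz, folds to fs − 28 Hz = 12 Hz.
24 Hz > fs/2 = 20 Hz, folds to fs − 24 Hz = 16 Hz.
Distinct values: {8 Hz, 12 Hz, 16 Hz}.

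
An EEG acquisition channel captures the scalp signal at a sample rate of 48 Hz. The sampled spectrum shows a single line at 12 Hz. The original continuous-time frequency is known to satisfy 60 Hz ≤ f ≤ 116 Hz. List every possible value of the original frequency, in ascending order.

60 Hz, 84 Hz, 108 Hz

Frequencies that alias to 12 Hz are k·fs ± 12 Hz for integer k ≥ 0.
k=0: 12 Hz.
k=1: 36 Hz, 60 Hz.
k=2: 84 Hz, 108 Hz.
k=3: 132 Hz, 156 Hz.
Within [60 Hz, 116 Hz]: 60 Hz, 84 Hz, 108 Hz.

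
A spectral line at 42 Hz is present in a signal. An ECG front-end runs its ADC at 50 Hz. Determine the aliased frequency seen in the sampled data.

42 Hz > fs/2 = 25 Hz, folds to fs − 42 Hz = 8 Hz.

8 Hz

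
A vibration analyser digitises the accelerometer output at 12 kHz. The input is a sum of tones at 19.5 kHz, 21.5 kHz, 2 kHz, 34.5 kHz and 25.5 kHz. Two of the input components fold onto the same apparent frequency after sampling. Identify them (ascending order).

fs/2 = 6 kHz.
19.5 kHz mod fs = 7.5 kHz.
7.5 kHz > fs/2 = 6 kHz, folds to fs − 7.5 kHz = 4.5 kHz.
21.5 kHz mod fs = 9.5 kHz.
9.5 kHz > fs/2 = 6 kHz, folds to fs − 9.5 kHz = 2.5 kHz.
2 kHz ≤ fs/2 = 6 kHz, passes unchanged.
34.5 kHz mod fs = 10.5 kHz.
10.5 kHz > fs/2 = 6 kHz, folds to fs − 10.5 kHz = 1.5 kHz.
25.5 kHz mod fs = 1.5 kHz.
1.5 kHz ≤ fs/2 = 6 kHz, appears at 1.5 kHz.
25.5 kHz and 34.5 kHz both map to 1.5 kHz.

25.5 kHz, 34.5 kHz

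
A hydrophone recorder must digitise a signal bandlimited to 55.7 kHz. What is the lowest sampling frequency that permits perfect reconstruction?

111.4 kHz

Nyquist rate = 2 × 55.7 kHz = 111.4 kHz.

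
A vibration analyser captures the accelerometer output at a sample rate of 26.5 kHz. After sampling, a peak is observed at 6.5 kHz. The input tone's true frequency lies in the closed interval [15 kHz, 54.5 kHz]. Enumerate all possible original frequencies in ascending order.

Frequencies that alias to 6.5 kHz are k·fs ± 6.5 kHz for integer k ≥ 0.
k=0: 6.5 kHz.
k=1: 20 kHz, 33 kHz.
k=2: 46.5 kHz, 59.5 kHz.
k=3: 73 kHz, 86 kHz.
Within [15 kHz, 54.5 kHz]: 20 kHz, 33 kHz, 46.5 kHz.

20 kHz, 33 kHz, 46.5 kHz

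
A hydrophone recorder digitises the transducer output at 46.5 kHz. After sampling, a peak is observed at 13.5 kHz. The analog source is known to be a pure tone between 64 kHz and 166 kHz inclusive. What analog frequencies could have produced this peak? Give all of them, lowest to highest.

Frequencies that alias to 13.5 kHz are k·fs ± 13.5 kHz for integer k ≥ 0.
k=0: 13.5 kHz.
k=1: 33 kHz, 60 kHz.
k=2: 79.5 kHz, 106.5 kHz.
k=3: 126 kHz, 153 kHz.
k=4: 172.5 kHz, 199.5 kHz.
Within [64 kHz, 166 kHz]: 79.5 kHz, 106.5 kHz, 126 kHz, 153 kHz.

79.5 kHz, 106.5 kHz, 126 kHz, 153 kHz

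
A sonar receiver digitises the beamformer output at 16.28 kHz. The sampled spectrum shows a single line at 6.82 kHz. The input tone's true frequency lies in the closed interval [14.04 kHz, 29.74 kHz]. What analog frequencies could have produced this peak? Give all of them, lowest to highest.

23.1 kHz, 25.74 kHz

Frequencies that alias to 6.82 kHz are k·fs ± 6.82 kHz for integer k ≥ 0.
k=0: 6.82 kHz.
k=1: 9.46 kHz, 23.1 kHz.
k=2: 25.74 kHz, 39.38 kHz.
k=3: 42.02 kHz, 55.66 kHz.
Within [14.04 kHz, 29.74 kHz]: 23.1 kHz, 25.74 kHz.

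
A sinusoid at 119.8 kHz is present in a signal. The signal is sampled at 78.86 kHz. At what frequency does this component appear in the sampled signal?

37.92 kHz

119.8 kHz mod fs = 40.94 kHz.
40.94 kHz > fs/2 = 39.43 kHz, folds to fs − 40.94 kHz = 37.92 kHz.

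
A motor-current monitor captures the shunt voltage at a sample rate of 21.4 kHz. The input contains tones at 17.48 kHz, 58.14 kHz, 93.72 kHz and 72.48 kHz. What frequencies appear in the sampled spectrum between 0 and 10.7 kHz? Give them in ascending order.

3.92 kHz, 6.06 kHz, 8.12 kHz, 8.28 kHz

fs/2 = 10.7 kHz.
17.48 kHz > fs/2 = 10.7 kHz, folds to fs − 17.48 kHz = 3.92 kHz.
58.14 kHz mod fs = 15.34 kHz.
15.34 kHz > fs/2 = 10.7 kHz, folds to fs − 15.34 kHz = 6.06 kHz.
93.72 kHz mod fs = 8.12 kHz.
8.12 kHz ≤ fs/2 = 10.7 kHz, appears at 8.12 kHz.
72.48 kHz mod fs = 8.28 kHz.
8.28 kHz ≤ fs/2 = 10.7 kHz, appears at 8.28 kHz.
Distinct values: {3.92 kHz, 6.06 kHz, 8.12 kHz, 8.28 kHz}.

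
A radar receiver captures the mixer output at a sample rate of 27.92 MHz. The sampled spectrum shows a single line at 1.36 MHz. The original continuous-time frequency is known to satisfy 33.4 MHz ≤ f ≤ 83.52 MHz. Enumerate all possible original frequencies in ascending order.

Frequencies that alias to 1.36 MHz are k·fs ± 1.36 MHz for integer k ≥ 0.
k=0: 1.36 MHz.
k=1: 26.56 MHz, 29.28 MHz.
k=2: 54.48 MHz, 57.2 MHz.
k=3: 82.4 MHz, 85.12 MHz.
k=4: 110.32 MHz, 113.04 MHz.
Within [33.4 MHz, 83.52 MHz]: 54.48 MHz, 57.2 MHz, 82.4 MHz.

54.48 MHz, 57.2 MHz, 82.4 MHz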